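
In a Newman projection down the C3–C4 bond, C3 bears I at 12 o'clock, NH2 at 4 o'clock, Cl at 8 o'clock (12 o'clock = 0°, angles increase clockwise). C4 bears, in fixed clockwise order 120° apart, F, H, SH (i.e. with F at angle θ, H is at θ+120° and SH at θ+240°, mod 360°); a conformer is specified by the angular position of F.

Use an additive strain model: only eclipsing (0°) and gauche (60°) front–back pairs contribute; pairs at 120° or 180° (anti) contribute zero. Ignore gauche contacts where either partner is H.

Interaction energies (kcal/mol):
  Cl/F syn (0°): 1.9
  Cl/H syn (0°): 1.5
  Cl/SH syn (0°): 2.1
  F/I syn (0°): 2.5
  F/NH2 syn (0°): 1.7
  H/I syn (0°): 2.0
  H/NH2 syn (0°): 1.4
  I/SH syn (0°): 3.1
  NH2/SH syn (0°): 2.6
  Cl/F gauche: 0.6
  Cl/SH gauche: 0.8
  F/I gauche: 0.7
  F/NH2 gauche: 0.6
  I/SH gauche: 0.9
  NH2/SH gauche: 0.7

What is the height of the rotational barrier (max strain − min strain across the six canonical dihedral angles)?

3.7 kcal/mol

F at 0° (eclipsed): I–F eclipsed, NH2–H eclipsed, Cl–SH eclipsed; 2.5 + 1.4 + 2.1 = 6.0 kcal/mol.
F at 60° (staggered): I–F gauche, I–SH gauche, NH2–F gauche, Cl–SH gauche; 0.7 + 0.9 + 0.6 + 0.8 = 3.0 kcal/mol.
F at 120° (eclipsed): I–SH eclipsed, NH2–F eclipsed, Cl–H eclipsed; 3.1 + 1.7 + 1.5 = 6.3 kcal/mol.
F at 180° (staggered): I–SH gauche, NH2–F gauche, NH2–SH gauche, Cl–F gauche; 0.9 + 0.6 + 0.7 + 0.6 = 2.8 kcal/mol.
F at 240° (eclipsed): I–H eclipsed, NH2–SH eclipsed, Cl–F eclipsed; 2.0 + 2.6 + 1.9 = 6.5 kcal/mol.
F at 300° (staggered): I–F gauche, NH2–SH gauche, Cl–F gauche, Cl–SH gauche; 0.7 + 0.7 + 0.6 + 0.8 = 2.8 kcal/mol.
Max at 240° (6.5 kcal/mol), min at 180° (2.8 kcal/mol); barrier = 3.7 kcal/mol.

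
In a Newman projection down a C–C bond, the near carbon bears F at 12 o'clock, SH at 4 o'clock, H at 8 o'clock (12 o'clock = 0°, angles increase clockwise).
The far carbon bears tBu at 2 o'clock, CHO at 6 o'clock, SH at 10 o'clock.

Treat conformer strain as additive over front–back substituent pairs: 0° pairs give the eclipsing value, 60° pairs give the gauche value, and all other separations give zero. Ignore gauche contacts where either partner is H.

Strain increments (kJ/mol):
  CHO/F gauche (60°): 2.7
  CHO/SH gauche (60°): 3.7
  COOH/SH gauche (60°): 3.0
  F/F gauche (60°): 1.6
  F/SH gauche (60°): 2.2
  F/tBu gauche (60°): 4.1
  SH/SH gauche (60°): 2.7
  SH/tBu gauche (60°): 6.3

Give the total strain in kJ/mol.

16.3 kJ/mol

This conformer (staggered): F(0°)/tBu(60°) gauche 4.1; F(0°)/SH(300°) gauche 2.2; SH(120°)/tBu(60°) gauche 6.3; SH(120°)/CHO(180°) gauche 3.7 → 16.3 kJ/mol.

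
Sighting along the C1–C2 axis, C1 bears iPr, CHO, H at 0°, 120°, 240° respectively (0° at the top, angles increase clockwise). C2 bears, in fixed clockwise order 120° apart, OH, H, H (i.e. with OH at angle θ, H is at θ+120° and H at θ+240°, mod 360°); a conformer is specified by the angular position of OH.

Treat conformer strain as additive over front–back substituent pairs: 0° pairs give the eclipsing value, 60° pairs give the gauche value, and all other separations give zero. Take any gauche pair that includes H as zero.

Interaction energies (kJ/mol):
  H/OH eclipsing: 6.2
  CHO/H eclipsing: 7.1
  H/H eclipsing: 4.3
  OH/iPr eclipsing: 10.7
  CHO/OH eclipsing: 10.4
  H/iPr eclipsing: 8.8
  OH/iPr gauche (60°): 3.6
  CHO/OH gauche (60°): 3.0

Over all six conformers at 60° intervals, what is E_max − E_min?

OH at 0° (eclipsed): iPr(0°)/OH(0°) eclipsed 10.7; CHO(120°)/H(120°) eclipsed 7.1; H(240°)/H(240°) eclipsed 4.3 → 22.1 kJ/mol.
OH at 60° (staggered): iPr(0°)/OH(60°) gauche 3.6; CHO(120°)/OH(60°) gauche 3.0 → 6.6 kJ/mol.
OH at 120° (eclipsed): iPr(0°)/H(0°) eclipsed 8.8; CHO(120°)/OH(120°) eclipsed 10.4; H(240°)/H(240°) eclipsed 4.3 → 23.5 kJ/mol.
OH at 180° (staggered): CHO(120°)/OH(180°) gauche 3.0 → 3.0 kJ/mol.
OH at 240° (eclipsed): iPr(0°)/H(0°) eclipsed 8.8; CHO(120°)/H(120°) eclipsed 7.1; H(240°)/OH(240°) eclipsed 6.2 → 22.1 kJ/mol.
OH at 300° (staggered): iPr(0°)/OH(300°) gauche 3.6 → 3.6 kJ/mol.
Max at 120° (23.5 kJ/mol), min at 180° (3.0 kJ/mol); barrier = 20.5 kJ/mol.

20.5 kJ/mol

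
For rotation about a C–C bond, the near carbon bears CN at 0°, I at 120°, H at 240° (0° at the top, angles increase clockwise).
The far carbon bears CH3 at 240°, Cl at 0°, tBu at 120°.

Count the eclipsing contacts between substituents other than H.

Non-H eclipsing pairs: CN(0°)/Cl(0°); I(120°)/tBu(120°) — 2 interactions.

2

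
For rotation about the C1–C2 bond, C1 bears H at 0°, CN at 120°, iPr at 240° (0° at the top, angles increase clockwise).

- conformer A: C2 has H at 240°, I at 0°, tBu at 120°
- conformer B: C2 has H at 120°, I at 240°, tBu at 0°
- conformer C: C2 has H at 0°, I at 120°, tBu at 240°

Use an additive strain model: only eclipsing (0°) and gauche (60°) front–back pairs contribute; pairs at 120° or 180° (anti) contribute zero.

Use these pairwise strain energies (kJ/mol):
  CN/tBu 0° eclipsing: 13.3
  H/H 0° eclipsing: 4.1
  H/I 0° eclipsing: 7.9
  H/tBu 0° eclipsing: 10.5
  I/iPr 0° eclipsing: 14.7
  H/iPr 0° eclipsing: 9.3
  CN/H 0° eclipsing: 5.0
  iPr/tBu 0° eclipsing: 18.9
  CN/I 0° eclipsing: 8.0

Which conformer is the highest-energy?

C

A (eclipsed): H(0°)/I(0°) eclipsed 7.9; CN(120°)/tBu(120°) eclipsed 13.3; iPr(240°)/H(240°) eclipsed 9.3 → 30.5 kJ/mol.
B (eclipsed): H(0°)/tBu(0°) eclipsed 10.5; CN(120°)/H(120°) eclipsed 5.0; iPr(240°)/I(240°) eclipsed 14.7 → 30.2 kJ/mol.
C (eclipsed): H(0°)/H(0°) eclipsed 4.1; CN(120°)/I(120°) eclipsed 8.0; iPr(240°)/tBu(240°) eclipsed 18.9 → 31.0 kJ/mol.
C has the highest total (31.0 kJ/mol).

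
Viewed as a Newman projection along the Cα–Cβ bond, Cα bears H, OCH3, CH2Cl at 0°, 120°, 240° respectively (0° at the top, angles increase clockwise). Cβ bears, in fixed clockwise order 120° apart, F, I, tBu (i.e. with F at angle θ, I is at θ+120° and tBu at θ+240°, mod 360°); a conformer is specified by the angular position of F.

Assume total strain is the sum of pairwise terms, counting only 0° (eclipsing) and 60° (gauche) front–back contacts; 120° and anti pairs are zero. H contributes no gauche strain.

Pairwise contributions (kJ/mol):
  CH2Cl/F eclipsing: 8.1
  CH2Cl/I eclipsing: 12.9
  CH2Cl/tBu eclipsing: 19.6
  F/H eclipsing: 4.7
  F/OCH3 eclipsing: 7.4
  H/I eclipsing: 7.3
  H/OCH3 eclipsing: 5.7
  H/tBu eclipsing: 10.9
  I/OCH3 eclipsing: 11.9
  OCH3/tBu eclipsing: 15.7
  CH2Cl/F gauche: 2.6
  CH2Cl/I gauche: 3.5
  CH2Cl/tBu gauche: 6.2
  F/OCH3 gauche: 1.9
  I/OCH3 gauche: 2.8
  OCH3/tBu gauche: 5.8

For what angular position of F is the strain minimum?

180°

F at 0° (eclipsed): H–F eclipsed, OCH3–I eclipsed, CH2Cl–tBu eclipsed; 4.7 + 11.9 + 19.6 = 36.2 kJ/mol.
F at 60° (staggered): OCH3–F gauche, OCH3–I gauche, CH2Cl–I gauche, CH2Cl–tBu gauche; 1.9 + 2.8 + 3.5 + 6.2 = 14.4 kJ/mol.
F at 120° (eclipsed): H–tBu eclipsed, OCH3–F eclipsed, CH2Cl–I eclipsed; 10.9 + 7.4 + 12.9 = 31.2 kJ/mol.
F at 180° (staggered): OCH3–F gauche, OCH3–tBu gauche, CH2Cl–F gauche, CH2Cl–I gauche; 1.9 + 5.8 + 2.6 + 3.5 = 13.8 kJ/mol.
F at 240° (eclipsed): H–I eclipsed, OCH3–tBu eclipsed, CH2Cl–F eclipsed; 7.3 + 15.7 + 8.1 = 31.1 kJ/mol.
F at 300° (staggered): OCH3–I gauche, OCH3–tBu gauche, CH2Cl–F gauche, CH2Cl–tBu gauche; 2.8 + 5.8 + 2.6 + 6.2 = 17.4 kJ/mol.
The minimum (13.8 kJ/mol) occurs with F at 180°.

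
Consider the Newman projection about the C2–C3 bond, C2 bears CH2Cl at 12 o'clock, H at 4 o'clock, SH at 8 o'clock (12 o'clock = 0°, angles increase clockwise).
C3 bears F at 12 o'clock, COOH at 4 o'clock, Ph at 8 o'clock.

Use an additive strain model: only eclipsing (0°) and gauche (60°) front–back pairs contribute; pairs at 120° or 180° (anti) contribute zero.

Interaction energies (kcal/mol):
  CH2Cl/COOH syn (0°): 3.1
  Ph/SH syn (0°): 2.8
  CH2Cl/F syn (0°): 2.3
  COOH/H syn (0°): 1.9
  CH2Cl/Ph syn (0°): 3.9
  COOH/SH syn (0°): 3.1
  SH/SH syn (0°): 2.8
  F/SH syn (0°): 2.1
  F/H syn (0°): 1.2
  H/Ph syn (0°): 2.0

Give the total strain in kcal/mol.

This conformer (eclipsed): CH2Cl(0°)/F(0°) eclipsed 2.3; H(120°)/COOH(120°) eclipsed 1.9; SH(240°)/Ph(240°) eclipsed 2.8 → 7.0 kcal/mol.

7.0 kcal/mol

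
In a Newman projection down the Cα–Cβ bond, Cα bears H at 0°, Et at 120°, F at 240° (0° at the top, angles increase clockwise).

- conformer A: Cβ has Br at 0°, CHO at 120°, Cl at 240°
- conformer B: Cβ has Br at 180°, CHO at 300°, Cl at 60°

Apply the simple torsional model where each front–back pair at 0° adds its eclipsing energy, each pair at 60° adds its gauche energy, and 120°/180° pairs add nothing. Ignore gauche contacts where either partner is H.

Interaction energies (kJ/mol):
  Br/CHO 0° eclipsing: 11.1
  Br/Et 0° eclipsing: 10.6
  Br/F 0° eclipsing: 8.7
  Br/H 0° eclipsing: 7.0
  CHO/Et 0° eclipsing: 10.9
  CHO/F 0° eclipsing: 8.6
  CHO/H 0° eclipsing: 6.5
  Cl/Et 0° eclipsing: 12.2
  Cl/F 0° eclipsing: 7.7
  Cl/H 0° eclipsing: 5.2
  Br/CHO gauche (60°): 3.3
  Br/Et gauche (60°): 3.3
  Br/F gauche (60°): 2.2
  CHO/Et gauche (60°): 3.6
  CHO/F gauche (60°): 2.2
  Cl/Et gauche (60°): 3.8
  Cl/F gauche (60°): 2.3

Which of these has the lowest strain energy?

B

A is eclipsed. H at 0° is eclipsed with Br at 0° (7.0); Et at 120° is eclipsed with CHO at 120° (10.9); F at 240° is eclipsed with Cl at 240° (7.7). Total 25.6 kJ/mol.
B is staggered. Et at 120° is gauche with Br at 180° (3.3); Et at 120° is gauche with Cl at 60° (3.8); F at 240° is gauche with Br at 180° (2.2); F at 240° is gauche with CHO at 300° (2.2). Total 11.5 kJ/mol.
B has the lowest total (11.5 kJ/mol).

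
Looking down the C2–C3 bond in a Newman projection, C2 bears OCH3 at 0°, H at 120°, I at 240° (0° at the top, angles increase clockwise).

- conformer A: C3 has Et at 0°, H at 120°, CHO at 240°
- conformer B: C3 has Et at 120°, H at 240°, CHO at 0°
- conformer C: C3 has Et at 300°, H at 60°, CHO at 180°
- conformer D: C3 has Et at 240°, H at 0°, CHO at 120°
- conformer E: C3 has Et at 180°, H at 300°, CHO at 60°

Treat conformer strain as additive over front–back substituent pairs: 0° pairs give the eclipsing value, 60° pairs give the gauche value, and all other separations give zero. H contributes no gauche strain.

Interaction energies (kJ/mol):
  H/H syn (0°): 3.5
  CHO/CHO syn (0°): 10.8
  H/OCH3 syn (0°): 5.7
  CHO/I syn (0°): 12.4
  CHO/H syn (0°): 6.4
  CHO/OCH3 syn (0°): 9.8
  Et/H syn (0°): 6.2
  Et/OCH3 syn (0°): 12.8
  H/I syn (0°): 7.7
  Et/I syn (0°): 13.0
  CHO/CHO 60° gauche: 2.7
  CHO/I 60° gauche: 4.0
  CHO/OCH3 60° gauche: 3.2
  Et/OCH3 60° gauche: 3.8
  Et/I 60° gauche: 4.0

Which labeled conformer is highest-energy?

A (eclipsed): OCH3–Et eclipsed, H–H eclipsed, I–CHO eclipsed; 12.8 + 3.5 + 12.4 = 28.7 kJ/mol.
B (eclipsed): OCH3–CHO eclipsed, H–Et eclipsed, I–H eclipsed; 9.8 + 6.2 + 7.7 = 23.7 kJ/mol.
C (staggered): OCH3–Et gauche, I–Et gauche, I–CHO gauche; 3.8 + 4.0 + 4.0 = 11.8 kJ/mol.
D (eclipsed): OCH3–H eclipsed, H–CHO eclipsed, I–Et eclipsed; 5.7 + 6.4 + 13.0 = 25.1 kJ/mol.
E (staggered): OCH3–CHO gauche, I–Et gauche; 3.2 + 4.0 = 7.2 kJ/mol.
A has the highest total (28.7 kJ/mol).

A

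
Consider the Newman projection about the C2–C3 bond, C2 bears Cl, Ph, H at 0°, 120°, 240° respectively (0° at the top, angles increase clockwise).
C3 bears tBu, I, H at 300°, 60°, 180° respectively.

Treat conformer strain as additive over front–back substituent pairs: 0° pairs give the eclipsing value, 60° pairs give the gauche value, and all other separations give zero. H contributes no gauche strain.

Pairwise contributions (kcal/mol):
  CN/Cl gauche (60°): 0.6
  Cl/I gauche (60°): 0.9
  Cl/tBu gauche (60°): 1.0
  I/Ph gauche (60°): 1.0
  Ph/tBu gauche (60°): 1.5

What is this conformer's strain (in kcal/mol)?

This conformer (staggered): Cl–tBu gauche, Cl–I gauche, Ph–I gauche; 1.0 + 0.9 + 1.0 = 2.9 kcal/mol.

2.9 kcal/mol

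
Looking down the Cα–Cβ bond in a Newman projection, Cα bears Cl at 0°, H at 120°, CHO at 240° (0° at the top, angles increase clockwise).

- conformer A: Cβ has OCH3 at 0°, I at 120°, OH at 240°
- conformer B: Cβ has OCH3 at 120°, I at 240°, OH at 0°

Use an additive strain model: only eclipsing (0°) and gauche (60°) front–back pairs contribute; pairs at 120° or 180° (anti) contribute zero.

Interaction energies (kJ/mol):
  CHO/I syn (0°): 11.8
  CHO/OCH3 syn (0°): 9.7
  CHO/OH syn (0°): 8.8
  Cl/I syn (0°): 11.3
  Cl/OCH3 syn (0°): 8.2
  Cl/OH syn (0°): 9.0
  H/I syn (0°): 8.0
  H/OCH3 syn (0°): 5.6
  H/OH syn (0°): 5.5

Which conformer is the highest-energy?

A (eclipsed): Cl–OCH3 eclipsed, H–I eclipsed, CHO–OH eclipsed; 8.2 + 8.0 + 8.8 = 25.0 kJ/mol.
B (eclipsed): Cl–OH eclipsed, H–OCH3 eclipsed, CHO–I eclipsed; 9.0 + 5.6 + 11.8 = 26.4 kJ/mol.
B has the highest total (26.4 kJ/mol).

B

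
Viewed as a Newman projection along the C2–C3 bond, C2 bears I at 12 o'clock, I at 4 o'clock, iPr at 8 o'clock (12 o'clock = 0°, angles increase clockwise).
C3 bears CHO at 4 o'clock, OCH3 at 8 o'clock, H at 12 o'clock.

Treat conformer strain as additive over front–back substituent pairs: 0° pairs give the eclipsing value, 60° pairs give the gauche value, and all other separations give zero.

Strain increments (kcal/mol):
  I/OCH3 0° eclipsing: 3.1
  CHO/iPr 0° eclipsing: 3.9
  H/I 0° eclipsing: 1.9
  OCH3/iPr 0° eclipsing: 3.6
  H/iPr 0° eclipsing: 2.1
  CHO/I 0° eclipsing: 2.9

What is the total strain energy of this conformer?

8.4 kcal/mol

This conformer is eclipsed. I at 0° is eclipsed with H at 0° (1.9); I at 120° is eclipsed with CHO at 120° (2.9); iPr at 240° is eclipsed with OCH3 at 240° (3.6). Total 8.4 kcal/mol.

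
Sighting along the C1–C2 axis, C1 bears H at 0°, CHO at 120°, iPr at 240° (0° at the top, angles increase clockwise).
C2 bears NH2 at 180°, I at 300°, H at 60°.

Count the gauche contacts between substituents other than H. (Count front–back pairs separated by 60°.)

3

Non-H gauche pairs: CHO(120°)/NH2(180°); iPr(240°)/NH2(180°); iPr(240°)/I(300°) — 3 interactions.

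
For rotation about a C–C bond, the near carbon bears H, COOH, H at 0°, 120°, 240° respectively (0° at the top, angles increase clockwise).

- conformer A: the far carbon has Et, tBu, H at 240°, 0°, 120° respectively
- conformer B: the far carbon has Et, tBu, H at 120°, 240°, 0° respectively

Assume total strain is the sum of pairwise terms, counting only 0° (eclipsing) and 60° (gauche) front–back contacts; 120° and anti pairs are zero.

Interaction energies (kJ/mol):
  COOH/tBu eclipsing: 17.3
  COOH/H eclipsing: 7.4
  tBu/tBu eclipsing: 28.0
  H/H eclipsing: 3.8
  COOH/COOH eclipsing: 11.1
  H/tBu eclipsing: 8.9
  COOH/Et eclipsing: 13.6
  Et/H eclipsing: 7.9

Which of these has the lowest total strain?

A is eclipsed. H at 0° is eclipsed with tBu at 0° (8.9); COOH at 120° is eclipsed with H at 120° (7.4); H at 240° is eclipsed with Et at 240° (7.9). Total 24.2 kJ/mol.
B is eclipsed. H at 0° is eclipsed with H at 0° (3.8); COOH at 120° is eclipsed with Et at 120° (13.6); H at 240° is eclipsed with tBu at 240° (8.9). Total 26.3 kJ/mol.
A has the lowest total (24.2 kJ/mol).

A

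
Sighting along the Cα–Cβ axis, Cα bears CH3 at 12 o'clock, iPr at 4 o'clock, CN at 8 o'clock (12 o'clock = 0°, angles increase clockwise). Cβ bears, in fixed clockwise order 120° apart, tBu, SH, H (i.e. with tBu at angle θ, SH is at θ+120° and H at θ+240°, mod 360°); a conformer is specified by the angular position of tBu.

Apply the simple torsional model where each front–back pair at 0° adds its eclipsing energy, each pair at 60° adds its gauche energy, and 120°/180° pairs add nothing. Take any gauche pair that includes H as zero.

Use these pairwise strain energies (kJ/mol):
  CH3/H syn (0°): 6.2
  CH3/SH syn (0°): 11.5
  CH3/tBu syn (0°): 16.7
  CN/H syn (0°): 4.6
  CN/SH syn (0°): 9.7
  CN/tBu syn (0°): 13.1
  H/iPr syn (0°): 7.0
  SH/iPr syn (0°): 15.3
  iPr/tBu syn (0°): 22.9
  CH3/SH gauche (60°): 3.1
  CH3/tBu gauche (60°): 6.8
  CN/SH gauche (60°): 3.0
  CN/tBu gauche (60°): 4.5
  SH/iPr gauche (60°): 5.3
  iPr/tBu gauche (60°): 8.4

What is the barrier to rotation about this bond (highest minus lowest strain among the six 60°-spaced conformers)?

tBu at 0° (eclipsed): CH3–tBu eclipsed, iPr–SH eclipsed, CN–H eclipsed; 16.7 + 15.3 + 4.6 = 36.6 kJ/mol.
tBu at 60° (staggered): CH3–tBu gauche, iPr–tBu gauche, iPr–SH gauche, CN–SH gauche; 6.8 + 8.4 + 5.3 + 3.0 = 23.5 kJ/mol.
tBu at 120° (eclipsed): CH3–H eclipsed, iPr–tBu eclipsed, CN–SH eclipsed; 6.2 + 22.9 + 9.7 = 38.8 kJ/mol.
tBu at 180° (staggered): CH3–SH gauche, iPr–tBu gauche, CN–tBu gauche, CN–SH gauche; 3.1 + 8.4 + 4.5 + 3.0 = 19.0 kJ/mol.
tBu at 240° (eclipsed): CH3–SH eclipsed, iPr–H eclipsed, CN–tBu eclipsed; 11.5 + 7.0 + 13.1 = 31.6 kJ/mol.
tBu at 300° (staggered): CH3–tBu gauche, CH3–SH gauche, iPr–SH gauche, CN–tBu gauche; 6.8 + 3.1 + 5.3 + 4.5 = 19.7 kJ/mol.
Max at 120° (38.8 kJ/mol), min at 180° (19.0 kJ/mol); barrier = 19.8 kJ/mol.

19.8 kJ/mol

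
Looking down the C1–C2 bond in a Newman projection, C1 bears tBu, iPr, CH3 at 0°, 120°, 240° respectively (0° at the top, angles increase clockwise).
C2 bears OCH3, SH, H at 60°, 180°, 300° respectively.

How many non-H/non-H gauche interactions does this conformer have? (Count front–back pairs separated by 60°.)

4

Non-H gauche pairs: tBu(0°)/OCH3(60°); iPr(120°)/OCH3(60°); iPr(120°)/SH(180°); CH3(240°)/SH(180°) — 4 interactions.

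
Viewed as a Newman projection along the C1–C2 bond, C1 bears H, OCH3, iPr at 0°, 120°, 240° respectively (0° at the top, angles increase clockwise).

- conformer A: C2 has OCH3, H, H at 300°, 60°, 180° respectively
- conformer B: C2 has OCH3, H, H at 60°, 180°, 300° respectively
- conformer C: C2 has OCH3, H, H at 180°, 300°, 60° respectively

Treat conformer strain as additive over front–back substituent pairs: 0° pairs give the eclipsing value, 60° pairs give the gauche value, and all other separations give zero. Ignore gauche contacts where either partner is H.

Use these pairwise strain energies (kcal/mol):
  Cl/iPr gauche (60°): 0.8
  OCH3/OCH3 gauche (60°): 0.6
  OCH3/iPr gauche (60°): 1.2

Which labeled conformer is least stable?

A (staggered): iPr(240°)/OCH3(300°) gauche 1.2 → 1.2 kcal/mol.
B (staggered): OCH3(120°)/OCH3(60°) gauche 0.6 → 0.6 kcal/mol.
C (staggered): OCH3(120°)/OCH3(180°) gauche 0.6; iPr(240°)/OCH3(180°) gauche 1.2 → 1.8 kcal/mol.
C has the highest total (1.8 kcal/mol).

C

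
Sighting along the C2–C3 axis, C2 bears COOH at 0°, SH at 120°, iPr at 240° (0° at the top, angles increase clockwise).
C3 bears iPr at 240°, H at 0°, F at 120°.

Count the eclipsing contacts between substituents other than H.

Non-H eclipsing pairs: SH(120°)/F(120°); iPr(240°)/iPr(240°) — 2 interactions.

2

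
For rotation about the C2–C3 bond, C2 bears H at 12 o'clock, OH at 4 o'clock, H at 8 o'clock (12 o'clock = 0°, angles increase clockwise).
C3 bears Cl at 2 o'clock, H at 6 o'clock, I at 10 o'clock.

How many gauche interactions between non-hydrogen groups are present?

Non-H gauche pairs: OH(120°)/Cl(60°) — 1 interaction.

1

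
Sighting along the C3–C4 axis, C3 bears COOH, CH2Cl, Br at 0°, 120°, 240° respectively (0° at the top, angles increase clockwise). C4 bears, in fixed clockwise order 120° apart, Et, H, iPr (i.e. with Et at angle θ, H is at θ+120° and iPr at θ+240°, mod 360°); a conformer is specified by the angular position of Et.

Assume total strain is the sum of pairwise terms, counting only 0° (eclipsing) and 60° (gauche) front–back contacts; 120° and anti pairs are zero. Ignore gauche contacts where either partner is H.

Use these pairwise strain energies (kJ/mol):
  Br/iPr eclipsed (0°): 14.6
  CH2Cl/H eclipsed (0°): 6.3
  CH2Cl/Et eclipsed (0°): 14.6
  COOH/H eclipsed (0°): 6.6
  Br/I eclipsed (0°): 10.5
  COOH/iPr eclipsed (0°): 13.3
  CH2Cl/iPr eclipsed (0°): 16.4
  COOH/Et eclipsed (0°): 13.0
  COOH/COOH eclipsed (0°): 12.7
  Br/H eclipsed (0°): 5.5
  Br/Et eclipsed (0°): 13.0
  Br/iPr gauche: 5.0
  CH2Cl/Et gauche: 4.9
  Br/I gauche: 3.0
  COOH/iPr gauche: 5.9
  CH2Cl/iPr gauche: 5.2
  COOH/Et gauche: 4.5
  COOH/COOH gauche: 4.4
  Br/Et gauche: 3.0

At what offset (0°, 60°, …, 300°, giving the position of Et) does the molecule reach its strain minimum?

300°

Et at 0° (eclipsed): COOH(0°)/Et(0°) eclipsed 13.0; CH2Cl(120°)/H(120°) eclipsed 6.3; Br(240°)/iPr(240°) eclipsed 14.6 → 33.9 kJ/mol.
Et at 60° (staggered): COOH(0°)/Et(60°) gauche 4.5; COOH(0°)/iPr(300°) gauche 5.9; CH2Cl(120°)/Et(60°) gauche 4.9; Br(240°)/iPr(300°) gauche 5.0 → 20.3 kJ/mol.
Et at 120° (eclipsed): COOH(0°)/iPr(0°) eclipsed 13.3; CH2Cl(120°)/Et(120°) eclipsed 14.6; Br(240°)/H(240°) eclipsed 5.5 → 33.4 kJ/mol.
Et at 180° (staggered): COOH(0°)/iPr(60°) gauche 5.9; CH2Cl(120°)/Et(180°) gauche 4.9; CH2Cl(120°)/iPr(60°) gauche 5.2; Br(240°)/Et(180°) gauche 3.0 → 19.0 kJ/mol.
Et at 240° (eclipsed): COOH(0°)/H(0°) eclipsed 6.6; CH2Cl(120°)/iPr(120°) eclipsed 16.4; Br(240°)/Et(240°) eclipsed 13.0 → 36.0 kJ/mol.
Et at 300° (staggered): COOH(0°)/Et(300°) gauche 4.5; CH2Cl(120°)/iPr(180°) gauche 5.2; Br(240°)/Et(300°) gauche 3.0; Br(240°)/iPr(180°) gauche 5.0 → 17.7 kJ/mol.
The minimum (17.7 kJ/mol) occurs with Et at 300°.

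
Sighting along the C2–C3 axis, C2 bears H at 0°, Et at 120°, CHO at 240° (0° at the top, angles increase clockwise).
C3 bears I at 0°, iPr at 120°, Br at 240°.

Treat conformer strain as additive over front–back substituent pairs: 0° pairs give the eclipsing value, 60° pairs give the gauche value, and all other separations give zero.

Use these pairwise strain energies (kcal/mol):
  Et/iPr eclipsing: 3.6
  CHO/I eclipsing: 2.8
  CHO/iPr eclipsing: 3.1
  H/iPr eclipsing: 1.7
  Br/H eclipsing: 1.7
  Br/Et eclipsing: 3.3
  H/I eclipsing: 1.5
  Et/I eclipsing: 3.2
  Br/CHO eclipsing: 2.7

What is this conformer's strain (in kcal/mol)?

7.8 kcal/mol

This conformer (eclipsed): H(0°)/I(0°) eclipsed 1.5; Et(120°)/iPr(120°) eclipsed 3.6; CHO(240°)/Br(240°) eclipsed 2.7 → 7.8 kcal/mol.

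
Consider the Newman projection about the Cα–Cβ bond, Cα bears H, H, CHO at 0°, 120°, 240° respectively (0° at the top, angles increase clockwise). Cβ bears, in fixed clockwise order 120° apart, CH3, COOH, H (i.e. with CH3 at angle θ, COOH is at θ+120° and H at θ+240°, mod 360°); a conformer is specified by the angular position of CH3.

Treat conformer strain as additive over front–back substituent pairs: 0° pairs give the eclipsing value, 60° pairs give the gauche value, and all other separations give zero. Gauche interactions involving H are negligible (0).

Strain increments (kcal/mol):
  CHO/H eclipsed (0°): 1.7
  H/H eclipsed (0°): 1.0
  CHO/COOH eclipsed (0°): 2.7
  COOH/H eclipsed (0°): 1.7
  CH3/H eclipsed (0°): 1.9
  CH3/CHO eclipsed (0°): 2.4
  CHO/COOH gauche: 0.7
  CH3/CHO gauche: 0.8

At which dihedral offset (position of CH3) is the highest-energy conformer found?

CH3 at 0° is eclipsed. H at 0° is eclipsed with CH3 at 0° (1.9); H at 120° is eclipsed with COOH at 120° (1.7); CHO at 240° is eclipsed with H at 240° (1.7). Total 5.3 kcal/mol.
CH3 at 60° is staggered. CHO at 240° is gauche with COOH at 180° (0.7). Total 0.7 kcal/mol.
CH3 at 120° is eclipsed. H at 0° is eclipsed with H at 0° (1.0); H at 120° is eclipsed with CH3 at 120° (1.9); CHO at 240° is eclipsed with COOH at 240° (2.7). Total 5.6 kcal/mol.
CH3 at 180° is staggered. CHO at 240° is gauche with CH3 at 180° (0.8); CHO at 240° is gauche with COOH at 300° (0.7). Total 1.5 kcal/mol.
CH3 at 240° is eclipsed. H at 0° is eclipsed with COOH at 0° (1.7); H at 120° is eclipsed with H at 120° (1.0); CHO at 240° is eclipsed with CH3 at 240° (2.4). Total 5.1 kcal/mol.
CH3 at 300° is staggered. CHO at 240° is gauche with CH3 at 300° (0.8). Total 0.8 kcal/mol.
The maximum (5.6 kcal/mol) occurs with CH3 at 120°.

120°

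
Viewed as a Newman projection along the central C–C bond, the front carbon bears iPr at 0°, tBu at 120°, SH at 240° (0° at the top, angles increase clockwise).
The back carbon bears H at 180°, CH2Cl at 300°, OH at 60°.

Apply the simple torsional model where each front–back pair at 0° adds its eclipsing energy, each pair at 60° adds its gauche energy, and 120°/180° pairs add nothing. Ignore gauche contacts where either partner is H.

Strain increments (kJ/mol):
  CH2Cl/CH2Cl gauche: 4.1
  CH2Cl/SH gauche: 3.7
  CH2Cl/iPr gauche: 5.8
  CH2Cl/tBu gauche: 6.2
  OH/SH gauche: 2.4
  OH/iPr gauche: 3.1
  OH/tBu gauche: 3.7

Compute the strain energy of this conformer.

This conformer (staggered): iPr(0°)/CH2Cl(300°) gauche 5.8; iPr(0°)/OH(60°) gauche 3.1; tBu(120°)/OH(60°) gauche 3.7; SH(240°)/CH2Cl(300°) gauche 3.7 → 16.3 kJ/mol.

16.3 kJ/mol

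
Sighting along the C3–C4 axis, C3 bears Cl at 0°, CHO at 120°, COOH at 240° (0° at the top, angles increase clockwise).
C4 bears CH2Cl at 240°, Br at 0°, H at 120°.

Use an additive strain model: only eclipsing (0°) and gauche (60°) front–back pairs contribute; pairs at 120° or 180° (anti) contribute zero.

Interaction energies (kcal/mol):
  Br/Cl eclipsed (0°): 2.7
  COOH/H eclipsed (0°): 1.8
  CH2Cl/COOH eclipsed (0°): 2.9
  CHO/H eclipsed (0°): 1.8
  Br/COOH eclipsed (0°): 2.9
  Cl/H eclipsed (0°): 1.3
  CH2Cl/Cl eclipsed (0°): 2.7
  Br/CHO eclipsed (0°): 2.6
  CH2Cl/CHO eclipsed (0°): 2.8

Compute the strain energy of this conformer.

7.4 kcal/mol

This conformer (eclipsed): Cl(0°)/Br(0°) eclipsed 2.7; CHO(120°)/H(120°) eclipsed 1.8; COOH(240°)/CH2Cl(240°) eclipsed 2.9 → 7.4 kcal/mol.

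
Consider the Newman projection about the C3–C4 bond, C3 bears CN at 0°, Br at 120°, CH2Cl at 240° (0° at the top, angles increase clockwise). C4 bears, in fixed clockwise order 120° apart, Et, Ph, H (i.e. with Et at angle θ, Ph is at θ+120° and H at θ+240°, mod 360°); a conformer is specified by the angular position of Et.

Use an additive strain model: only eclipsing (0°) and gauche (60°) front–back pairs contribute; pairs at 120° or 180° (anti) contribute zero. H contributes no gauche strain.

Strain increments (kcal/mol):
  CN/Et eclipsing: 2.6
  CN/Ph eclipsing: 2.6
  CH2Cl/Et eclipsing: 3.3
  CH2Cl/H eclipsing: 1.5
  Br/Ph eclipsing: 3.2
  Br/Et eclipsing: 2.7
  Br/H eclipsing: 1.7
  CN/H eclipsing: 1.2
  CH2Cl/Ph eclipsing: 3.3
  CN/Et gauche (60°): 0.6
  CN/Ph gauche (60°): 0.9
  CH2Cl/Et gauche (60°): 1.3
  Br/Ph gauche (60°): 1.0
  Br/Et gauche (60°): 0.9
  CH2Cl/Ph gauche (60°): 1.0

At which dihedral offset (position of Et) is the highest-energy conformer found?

Et at 0° is eclipsed. CN at 0° is eclipsed with Et at 0° (2.6); Br at 120° is eclipsed with Ph at 120° (3.2); CH2Cl at 240° is eclipsed with H at 240° (1.5). Total 7.3 kcal/mol.
Et at 60° is staggered. CN at 0° is gauche with Et at 60° (0.6); Br at 120° is gauche with Et at 60° (0.9); Br at 120° is gauche with Ph at 180° (1.0); CH2Cl at 240° is gauche with Ph at 180° (1.0). Total 3.5 kcal/mol.
Et at 120° is eclipsed. CN at 0° is eclipsed with H at 0° (1.2); Br at 120° is eclipsed with Et at 120° (2.7); CH2Cl at 240° is eclipsed with Ph at 240° (3.3). Total 7.2 kcal/mol.
Et at 180° is staggered. CN at 0° is gauche with Ph at 300° (0.9); Br at 120° is gauche with Et at 180° (0.9); CH2Cl at 240° is gauche with Et at 180° (1.3); CH2Cl at 240° is gauche with Ph at 300° (1.0). Total 4.1 kcal/mol.
Et at 240° is eclipsed. CN at 0° is eclipsed with Ph at 0° (2.6); Br at 120° is eclipsed with H at 120° (1.7); CH2Cl at 240° is eclipsed with Et at 240° (3.3). Total 7.6 kcal/mol.
Et at 300° is staggered. CN at 0° is gauche with Et at 300° (0.6); CN at 0° is gauche with Ph at 60° (0.9); Br at 120° is gauche with Ph at 60° (1.0); CH2Cl at 240° is gauche with Et at 300° (1.3). Total 3.8 kcal/mol.
The maximum (7.6 kcal/mol) occurs with Et at 240°.

240°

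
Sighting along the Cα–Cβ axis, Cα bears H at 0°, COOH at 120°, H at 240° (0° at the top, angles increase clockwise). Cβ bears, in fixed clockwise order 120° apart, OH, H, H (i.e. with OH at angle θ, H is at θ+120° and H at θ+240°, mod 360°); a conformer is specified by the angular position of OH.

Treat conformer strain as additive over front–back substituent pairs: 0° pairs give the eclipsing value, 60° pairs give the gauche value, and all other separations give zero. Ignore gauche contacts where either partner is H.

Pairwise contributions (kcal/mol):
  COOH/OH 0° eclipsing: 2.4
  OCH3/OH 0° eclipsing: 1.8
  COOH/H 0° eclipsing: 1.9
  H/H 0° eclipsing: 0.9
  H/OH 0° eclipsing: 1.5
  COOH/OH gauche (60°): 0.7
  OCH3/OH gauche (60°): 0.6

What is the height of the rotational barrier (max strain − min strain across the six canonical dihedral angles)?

OH at 0° (eclipsed): H–OH eclipsed, COOH–H eclipsed, H–H eclipsed; 1.5 + 1.9 + 0.9 = 4.3 kcal/mol.
OH at 60° (staggered): COOH–OH gauche; 0.7 = 0.7 kcal/mol.
OH at 120° (eclipsed): H–H eclipsed, COOH–OH eclipsed, H–H eclipsed; 0.9 + 2.4 + 0.9 = 4.2 kcal/mol.
OH at 180° (staggered): COOH–OH gauche; 0.7 = 0.7 kcal/mol.
OH at 240° (eclipsed): H–H eclipsed, COOH–H eclipsed, H–OH eclipsed; 0.9 + 1.9 + 1.5 = 4.3 kcal/mol.
OH at 300° (staggered): no non-H gauche contacts → 0.0 kcal/mol.
Max at 0° (4.3 kcal/mol), min at 300° (0.0 kcal/mol); barrier = 4.3 kcal/mol.

4.3 kcal/mol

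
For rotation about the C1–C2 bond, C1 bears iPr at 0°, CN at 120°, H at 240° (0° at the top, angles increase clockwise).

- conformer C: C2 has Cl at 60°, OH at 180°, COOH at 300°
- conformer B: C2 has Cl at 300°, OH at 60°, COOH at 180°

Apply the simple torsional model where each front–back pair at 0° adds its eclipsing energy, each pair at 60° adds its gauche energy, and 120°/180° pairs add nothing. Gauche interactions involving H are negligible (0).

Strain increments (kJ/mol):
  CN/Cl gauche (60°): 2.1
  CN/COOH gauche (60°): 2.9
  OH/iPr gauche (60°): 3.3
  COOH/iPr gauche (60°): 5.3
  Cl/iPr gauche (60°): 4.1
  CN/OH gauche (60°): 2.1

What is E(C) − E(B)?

+1.2 kJ/mol

C (staggered): iPr(0°)/Cl(60°) gauche 4.1; iPr(0°)/COOH(300°) gauche 5.3; CN(120°)/Cl(60°) gauche 2.1; CN(120°)/OH(180°) gauche 2.1 → 13.6 kJ/mol.
B (staggered): iPr(0°)/Cl(300°) gauche 4.1; iPr(0°)/OH(60°) gauche 3.3; CN(120°)/OH(60°) gauche 2.1; CN(120°)/COOH(180°) gauche 2.9 → 12.4 kJ/mol.
E(C) − E(B) = 13.6 − 12.4 = +1.2 kJ/mol.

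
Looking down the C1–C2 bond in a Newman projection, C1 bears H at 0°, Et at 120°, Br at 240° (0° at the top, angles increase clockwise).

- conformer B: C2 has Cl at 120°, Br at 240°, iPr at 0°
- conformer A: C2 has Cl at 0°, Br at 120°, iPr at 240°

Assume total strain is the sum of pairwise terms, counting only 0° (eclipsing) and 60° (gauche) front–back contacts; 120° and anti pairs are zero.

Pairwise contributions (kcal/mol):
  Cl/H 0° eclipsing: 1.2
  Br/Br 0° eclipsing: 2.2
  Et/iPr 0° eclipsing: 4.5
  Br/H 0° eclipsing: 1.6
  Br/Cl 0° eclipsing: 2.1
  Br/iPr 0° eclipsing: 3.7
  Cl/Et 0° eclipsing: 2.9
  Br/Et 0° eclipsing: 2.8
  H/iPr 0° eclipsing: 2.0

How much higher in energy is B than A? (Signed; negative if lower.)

-0.6 kcal/mol

B is eclipsed. H at 0° is eclipsed with iPr at 0° (2.0); Et at 120° is eclipsed with Cl at 120° (2.9); Br at 240° is eclipsed with Br at 240° (2.2). Total 7.1 kcal/mol.
A is eclipsed. H at 0° is eclipsed with Cl at 0° (1.2); Et at 120° is eclipsed with Br at 120° (2.8); Br at 240° is eclipsed with iPr at 240° (3.7). Total 7.7 kcal/mol.
E(B) − E(A) = 7.1 − 7.7 = -0.6 kcal/mol.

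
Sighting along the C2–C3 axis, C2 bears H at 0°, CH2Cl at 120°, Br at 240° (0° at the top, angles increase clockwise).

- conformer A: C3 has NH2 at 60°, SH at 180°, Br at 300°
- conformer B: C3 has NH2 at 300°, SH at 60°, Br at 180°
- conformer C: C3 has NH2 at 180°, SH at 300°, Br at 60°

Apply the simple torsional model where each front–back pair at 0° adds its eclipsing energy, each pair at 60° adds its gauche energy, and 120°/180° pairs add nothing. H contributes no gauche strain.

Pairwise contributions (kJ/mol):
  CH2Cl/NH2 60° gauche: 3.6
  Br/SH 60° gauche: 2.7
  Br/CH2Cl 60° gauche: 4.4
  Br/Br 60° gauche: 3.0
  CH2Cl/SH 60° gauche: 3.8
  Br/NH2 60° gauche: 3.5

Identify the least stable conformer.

A (staggered): CH2Cl–NH2 gauche, CH2Cl–SH gauche, Br–SH gauche, Br–Br gauche; 3.6 + 3.8 + 2.7 + 3.0 = 13.1 kJ/mol.
B (staggered): CH2Cl–SH gauche, CH2Cl–Br gauche, Br–NH2 gauche, Br–Br gauche; 3.8 + 4.4 + 3.5 + 3.0 = 14.7 kJ/mol.
C (staggered): CH2Cl–NH2 gauche, CH2Cl–Br gauche, Br–NH2 gauche, Br–SH gauche; 3.6 + 4.4 + 3.5 + 2.7 = 14.2 kJ/mol.
B has the highest total (14.7 kJ/mol).

B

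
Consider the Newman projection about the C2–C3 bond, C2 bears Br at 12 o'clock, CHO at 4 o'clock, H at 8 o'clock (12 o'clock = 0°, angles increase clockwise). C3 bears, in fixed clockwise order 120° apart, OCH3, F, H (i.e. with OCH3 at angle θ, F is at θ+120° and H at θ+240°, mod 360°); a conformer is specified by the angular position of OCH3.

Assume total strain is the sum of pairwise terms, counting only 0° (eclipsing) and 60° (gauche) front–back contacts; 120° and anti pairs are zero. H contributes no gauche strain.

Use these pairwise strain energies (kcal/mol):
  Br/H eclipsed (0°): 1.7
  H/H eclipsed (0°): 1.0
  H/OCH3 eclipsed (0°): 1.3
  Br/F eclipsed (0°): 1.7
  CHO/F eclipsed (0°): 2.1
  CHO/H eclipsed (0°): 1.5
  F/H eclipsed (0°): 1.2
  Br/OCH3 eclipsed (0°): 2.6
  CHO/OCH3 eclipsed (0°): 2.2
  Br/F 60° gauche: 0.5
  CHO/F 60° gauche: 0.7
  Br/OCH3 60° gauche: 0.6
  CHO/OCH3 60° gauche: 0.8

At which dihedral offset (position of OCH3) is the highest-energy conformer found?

OCH3 at 0° (eclipsed): Br(0°)/OCH3(0°) eclipsed 2.6; CHO(120°)/F(120°) eclipsed 2.1; H(240°)/H(240°) eclipsed 1.0 → 5.7 kcal/mol.
OCH3 at 60° (staggered): Br(0°)/OCH3(60°) gauche 0.6; CHO(120°)/OCH3(60°) gauche 0.8; CHO(120°)/F(180°) gauche 0.7 → 2.1 kcal/mol.
OCH3 at 120° (eclipsed): Br(0°)/H(0°) eclipsed 1.7; CHO(120°)/OCH3(120°) eclipsed 2.2; H(240°)/F(240°) eclipsed 1.2 → 5.1 kcal/mol.
OCH3 at 180° (staggered): Br(0°)/F(300°) gauche 0.5; CHO(120°)/OCH3(180°) gauche 0.8 → 1.3 kcal/mol.
OCH3 at 240° (eclipsed): Br(0°)/F(0°) eclipsed 1.7; CHO(120°)/H(120°) eclipsed 1.5; H(240°)/OCH3(240°) eclipsed 1.3 → 4.5 kcal/mol.
OCH3 at 300° (staggered): Br(0°)/OCH3(300°) gauche 0.6; Br(0°)/F(60°) gauche 0.5; CHO(120°)/F(60°) gauche 0.7 → 1.8 kcal/mol.
The maximum (5.7 kcal/mol) occurs with OCH3 at 0°.

0°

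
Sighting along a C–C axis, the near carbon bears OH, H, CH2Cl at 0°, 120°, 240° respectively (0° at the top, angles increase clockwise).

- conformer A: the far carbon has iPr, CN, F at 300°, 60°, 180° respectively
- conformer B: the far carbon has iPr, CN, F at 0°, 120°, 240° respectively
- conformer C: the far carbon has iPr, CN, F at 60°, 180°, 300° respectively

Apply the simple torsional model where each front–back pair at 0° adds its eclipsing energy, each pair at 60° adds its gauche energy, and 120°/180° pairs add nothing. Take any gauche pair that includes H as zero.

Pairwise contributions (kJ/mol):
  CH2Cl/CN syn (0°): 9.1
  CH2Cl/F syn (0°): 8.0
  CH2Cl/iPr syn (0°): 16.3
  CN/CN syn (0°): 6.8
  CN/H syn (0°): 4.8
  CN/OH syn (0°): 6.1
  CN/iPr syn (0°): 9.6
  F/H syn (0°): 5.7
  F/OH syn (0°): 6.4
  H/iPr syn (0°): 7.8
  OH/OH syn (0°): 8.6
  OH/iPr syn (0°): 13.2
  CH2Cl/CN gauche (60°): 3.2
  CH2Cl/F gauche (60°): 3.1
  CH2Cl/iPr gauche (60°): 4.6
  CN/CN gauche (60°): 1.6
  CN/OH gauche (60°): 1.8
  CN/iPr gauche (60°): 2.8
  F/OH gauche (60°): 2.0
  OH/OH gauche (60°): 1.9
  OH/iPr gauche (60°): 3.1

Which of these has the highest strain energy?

A is staggered. OH at 0° is gauche with iPr at 300° (3.1); OH at 0° is gauche with CN at 60° (1.8); CH2Cl at 240° is gauche with iPr at 300° (4.6); CH2Cl at 240° is gauche with F at 180° (3.1). Total 12.6 kJ/mol.
B is eclipsed. OH at 0° is eclipsed with iPr at 0° (13.2); H at 120° is eclipsed with CN at 120° (4.8); CH2Cl at 240° is eclipsed with F at 240° (8.0). Total 26.0 kJ/mol.
C is staggered. OH at 0° is gauche with iPr at 60° (3.1); OH at 0° is gauche with F at 300° (2.0); CH2Cl at 240° is gauche with CN at 180° (3.2); CH2Cl at 240° is gauche with F at 300° (3.1). Total 11.4 kJ/mol.
B has the highest total (26.0 kJ/mol).

B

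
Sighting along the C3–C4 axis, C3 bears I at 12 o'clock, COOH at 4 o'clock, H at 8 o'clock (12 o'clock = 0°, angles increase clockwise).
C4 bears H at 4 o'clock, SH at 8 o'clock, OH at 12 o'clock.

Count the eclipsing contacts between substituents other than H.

Non-H eclipsing pairs: I(0°)/OH(0°) — 1 interaction.

1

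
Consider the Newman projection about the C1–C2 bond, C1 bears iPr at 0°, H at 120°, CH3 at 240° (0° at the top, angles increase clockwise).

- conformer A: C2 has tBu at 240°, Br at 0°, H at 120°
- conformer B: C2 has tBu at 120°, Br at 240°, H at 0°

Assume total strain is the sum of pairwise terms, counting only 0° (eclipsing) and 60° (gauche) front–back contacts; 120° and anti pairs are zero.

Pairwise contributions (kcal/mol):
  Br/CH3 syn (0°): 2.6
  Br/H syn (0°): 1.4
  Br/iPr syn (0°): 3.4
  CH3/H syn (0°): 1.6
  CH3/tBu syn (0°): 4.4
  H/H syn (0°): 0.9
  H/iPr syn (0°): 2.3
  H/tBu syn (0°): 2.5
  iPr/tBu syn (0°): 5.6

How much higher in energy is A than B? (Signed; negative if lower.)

+1.3 kcal/mol

A is eclipsed. iPr at 0° is eclipsed with Br at 0° (3.4); H at 120° is eclipsed with H at 120° (0.9); CH3 at 240° is eclipsed with tBu at 240° (4.4). Total 8.7 kcal/mol.
B is eclipsed. iPr at 0° is eclipsed with H at 0° (2.3); H at 120° is eclipsed with tBu at 120° (2.5); CH3 at 240° is eclipsed with Br at 240° (2.6). Total 7.4 kcal/mol.
E(A) − E(B) = 8.7 − 7.4 = +1.3 kcal/mol.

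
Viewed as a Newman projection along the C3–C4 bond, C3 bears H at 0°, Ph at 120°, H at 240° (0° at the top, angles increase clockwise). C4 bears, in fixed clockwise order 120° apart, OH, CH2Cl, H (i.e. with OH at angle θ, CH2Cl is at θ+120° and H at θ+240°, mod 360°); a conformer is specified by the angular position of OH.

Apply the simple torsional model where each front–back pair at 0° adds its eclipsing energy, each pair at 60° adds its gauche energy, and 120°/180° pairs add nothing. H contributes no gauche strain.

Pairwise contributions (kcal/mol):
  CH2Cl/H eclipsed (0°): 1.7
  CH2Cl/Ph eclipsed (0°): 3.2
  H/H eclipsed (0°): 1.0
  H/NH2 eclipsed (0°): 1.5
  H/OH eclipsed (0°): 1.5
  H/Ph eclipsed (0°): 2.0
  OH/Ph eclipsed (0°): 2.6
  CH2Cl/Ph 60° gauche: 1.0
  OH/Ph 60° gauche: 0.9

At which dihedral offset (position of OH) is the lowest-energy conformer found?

OH at 0° is eclipsed. H at 0° is eclipsed with OH at 0° (1.5); Ph at 120° is eclipsed with CH2Cl at 120° (3.2); H at 240° is eclipsed with H at 240° (1.0). Total 5.7 kcal/mol.
OH at 60° is staggered. Ph at 120° is gauche with OH at 60° (0.9); Ph at 120° is gauche with CH2Cl at 180° (1.0). Total 1.9 kcal/mol.
OH at 120° is eclipsed. H at 0° is eclipsed with H at 0° (1.0); Ph at 120° is eclipsed with OH at 120° (2.6); H at 240° is eclipsed with CH2Cl at 240° (1.7). Total 5.3 kcal/mol.
OH at 180° is staggered. Ph at 120° is gauche with OH at 180° (0.9). Total 0.9 kcal/mol.
OH at 240° is eclipsed. H at 0° is eclipsed with CH2Cl at 0° (1.7); Ph at 120° is eclipsed with H at 120° (2.0); H at 240° is eclipsed with OH at 240° (1.5). Total 5.2 kcal/mol.
OH at 300° is staggered. Ph at 120° is gauche with CH2Cl at 60° (1.0). Total 1.0 kcal/mol.
The minimum (0.9 kcal/mol) occurs with OH at 180°.

180°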